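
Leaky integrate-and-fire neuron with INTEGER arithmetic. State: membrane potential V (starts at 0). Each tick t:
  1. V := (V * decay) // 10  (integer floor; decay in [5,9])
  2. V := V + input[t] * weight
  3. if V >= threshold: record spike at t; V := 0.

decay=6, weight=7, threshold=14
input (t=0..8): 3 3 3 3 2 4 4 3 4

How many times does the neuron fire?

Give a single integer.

Answer: 9

Derivation:
t=0: input=3 -> V=0 FIRE
t=1: input=3 -> V=0 FIRE
t=2: input=3 -> V=0 FIRE
t=3: input=3 -> V=0 FIRE
t=4: input=2 -> V=0 FIRE
t=5: input=4 -> V=0 FIRE
t=6: input=4 -> V=0 FIRE
t=7: input=3 -> V=0 FIRE
t=8: input=4 -> V=0 FIRE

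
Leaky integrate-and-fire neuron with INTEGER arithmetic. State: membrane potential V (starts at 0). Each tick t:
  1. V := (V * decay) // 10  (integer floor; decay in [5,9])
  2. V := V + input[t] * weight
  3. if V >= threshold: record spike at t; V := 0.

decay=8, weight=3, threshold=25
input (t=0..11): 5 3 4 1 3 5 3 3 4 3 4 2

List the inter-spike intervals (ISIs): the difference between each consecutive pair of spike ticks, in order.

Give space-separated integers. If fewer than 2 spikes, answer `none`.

Answer: 4 4

Derivation:
t=0: input=5 -> V=15
t=1: input=3 -> V=21
t=2: input=4 -> V=0 FIRE
t=3: input=1 -> V=3
t=4: input=3 -> V=11
t=5: input=5 -> V=23
t=6: input=3 -> V=0 FIRE
t=7: input=3 -> V=9
t=8: input=4 -> V=19
t=9: input=3 -> V=24
t=10: input=4 -> V=0 FIRE
t=11: input=2 -> V=6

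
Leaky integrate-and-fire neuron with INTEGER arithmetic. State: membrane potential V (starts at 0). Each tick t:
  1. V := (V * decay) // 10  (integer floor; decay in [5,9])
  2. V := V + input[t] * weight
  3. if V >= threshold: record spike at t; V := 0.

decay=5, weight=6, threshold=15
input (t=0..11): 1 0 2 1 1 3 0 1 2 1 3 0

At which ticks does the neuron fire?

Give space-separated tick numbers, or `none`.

t=0: input=1 -> V=6
t=1: input=0 -> V=3
t=2: input=2 -> V=13
t=3: input=1 -> V=12
t=4: input=1 -> V=12
t=5: input=3 -> V=0 FIRE
t=6: input=0 -> V=0
t=7: input=1 -> V=6
t=8: input=2 -> V=0 FIRE
t=9: input=1 -> V=6
t=10: input=3 -> V=0 FIRE
t=11: input=0 -> V=0

Answer: 5 8 10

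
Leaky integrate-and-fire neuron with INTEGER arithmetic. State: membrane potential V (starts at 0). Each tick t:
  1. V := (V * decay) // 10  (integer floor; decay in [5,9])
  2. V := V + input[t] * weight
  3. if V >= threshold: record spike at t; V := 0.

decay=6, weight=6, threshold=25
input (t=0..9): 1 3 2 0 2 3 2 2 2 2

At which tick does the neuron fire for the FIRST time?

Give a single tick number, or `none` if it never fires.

t=0: input=1 -> V=6
t=1: input=3 -> V=21
t=2: input=2 -> V=24
t=3: input=0 -> V=14
t=4: input=2 -> V=20
t=5: input=3 -> V=0 FIRE
t=6: input=2 -> V=12
t=7: input=2 -> V=19
t=8: input=2 -> V=23
t=9: input=2 -> V=0 FIRE

Answer: 5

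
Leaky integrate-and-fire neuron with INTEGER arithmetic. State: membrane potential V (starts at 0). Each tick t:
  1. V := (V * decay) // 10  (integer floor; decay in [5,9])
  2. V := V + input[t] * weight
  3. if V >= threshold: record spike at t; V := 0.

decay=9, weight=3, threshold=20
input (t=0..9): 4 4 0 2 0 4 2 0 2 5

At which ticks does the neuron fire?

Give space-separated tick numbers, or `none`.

Answer: 1 6 9

Derivation:
t=0: input=4 -> V=12
t=1: input=4 -> V=0 FIRE
t=2: input=0 -> V=0
t=3: input=2 -> V=6
t=4: input=0 -> V=5
t=5: input=4 -> V=16
t=6: input=2 -> V=0 FIRE
t=7: input=0 -> V=0
t=8: input=2 -> V=6
t=9: input=5 -> V=0 FIRE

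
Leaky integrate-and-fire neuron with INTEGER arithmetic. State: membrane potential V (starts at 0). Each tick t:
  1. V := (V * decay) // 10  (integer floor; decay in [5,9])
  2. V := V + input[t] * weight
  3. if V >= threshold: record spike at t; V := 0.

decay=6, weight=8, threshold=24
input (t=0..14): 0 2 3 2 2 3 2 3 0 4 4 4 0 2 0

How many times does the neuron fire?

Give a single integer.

Answer: 7

Derivation:
t=0: input=0 -> V=0
t=1: input=2 -> V=16
t=2: input=3 -> V=0 FIRE
t=3: input=2 -> V=16
t=4: input=2 -> V=0 FIRE
t=5: input=3 -> V=0 FIRE
t=6: input=2 -> V=16
t=7: input=3 -> V=0 FIRE
t=8: input=0 -> V=0
t=9: input=4 -> V=0 FIRE
t=10: input=4 -> V=0 FIRE
t=11: input=4 -> V=0 FIRE
t=12: input=0 -> V=0
t=13: input=2 -> V=16
t=14: input=0 -> V=9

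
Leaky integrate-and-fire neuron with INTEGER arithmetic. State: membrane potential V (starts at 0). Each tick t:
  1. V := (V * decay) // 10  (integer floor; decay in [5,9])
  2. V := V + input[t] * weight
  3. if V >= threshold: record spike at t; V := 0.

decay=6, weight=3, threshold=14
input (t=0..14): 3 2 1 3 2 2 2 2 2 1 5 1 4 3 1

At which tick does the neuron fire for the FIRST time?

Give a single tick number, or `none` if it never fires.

Answer: 3

Derivation:
t=0: input=3 -> V=9
t=1: input=2 -> V=11
t=2: input=1 -> V=9
t=3: input=3 -> V=0 FIRE
t=4: input=2 -> V=6
t=5: input=2 -> V=9
t=6: input=2 -> V=11
t=7: input=2 -> V=12
t=8: input=2 -> V=13
t=9: input=1 -> V=10
t=10: input=5 -> V=0 FIRE
t=11: input=1 -> V=3
t=12: input=4 -> V=13
t=13: input=3 -> V=0 FIRE
t=14: input=1 -> V=3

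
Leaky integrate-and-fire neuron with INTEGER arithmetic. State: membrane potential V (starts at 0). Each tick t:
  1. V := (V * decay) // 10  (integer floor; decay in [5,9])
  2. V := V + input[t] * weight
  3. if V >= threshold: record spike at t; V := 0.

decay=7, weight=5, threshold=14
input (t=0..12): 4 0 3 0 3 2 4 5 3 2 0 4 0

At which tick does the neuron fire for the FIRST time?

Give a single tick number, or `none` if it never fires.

Answer: 0

Derivation:
t=0: input=4 -> V=0 FIRE
t=1: input=0 -> V=0
t=2: input=3 -> V=0 FIRE
t=3: input=0 -> V=0
t=4: input=3 -> V=0 FIRE
t=5: input=2 -> V=10
t=6: input=4 -> V=0 FIRE
t=7: input=5 -> V=0 FIRE
t=8: input=3 -> V=0 FIRE
t=9: input=2 -> V=10
t=10: input=0 -> V=7
t=11: input=4 -> V=0 FIRE
t=12: input=0 -> V=0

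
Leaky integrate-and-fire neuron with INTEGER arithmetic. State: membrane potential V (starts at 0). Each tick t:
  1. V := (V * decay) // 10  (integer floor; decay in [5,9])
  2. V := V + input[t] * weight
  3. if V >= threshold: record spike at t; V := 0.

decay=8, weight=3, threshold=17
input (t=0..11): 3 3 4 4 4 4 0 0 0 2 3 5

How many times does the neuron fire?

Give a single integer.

t=0: input=3 -> V=9
t=1: input=3 -> V=16
t=2: input=4 -> V=0 FIRE
t=3: input=4 -> V=12
t=4: input=4 -> V=0 FIRE
t=5: input=4 -> V=12
t=6: input=0 -> V=9
t=7: input=0 -> V=7
t=8: input=0 -> V=5
t=9: input=2 -> V=10
t=10: input=3 -> V=0 FIRE
t=11: input=5 -> V=15

Answer: 3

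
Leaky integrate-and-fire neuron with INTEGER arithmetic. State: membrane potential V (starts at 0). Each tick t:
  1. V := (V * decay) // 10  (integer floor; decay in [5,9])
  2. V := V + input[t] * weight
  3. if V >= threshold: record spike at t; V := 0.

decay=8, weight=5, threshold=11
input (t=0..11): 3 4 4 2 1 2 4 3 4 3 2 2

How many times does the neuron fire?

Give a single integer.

t=0: input=3 -> V=0 FIRE
t=1: input=4 -> V=0 FIRE
t=2: input=4 -> V=0 FIRE
t=3: input=2 -> V=10
t=4: input=1 -> V=0 FIRE
t=5: input=2 -> V=10
t=6: input=4 -> V=0 FIRE
t=7: input=3 -> V=0 FIRE
t=8: input=4 -> V=0 FIRE
t=9: input=3 -> V=0 FIRE
t=10: input=2 -> V=10
t=11: input=2 -> V=0 FIRE

Answer: 9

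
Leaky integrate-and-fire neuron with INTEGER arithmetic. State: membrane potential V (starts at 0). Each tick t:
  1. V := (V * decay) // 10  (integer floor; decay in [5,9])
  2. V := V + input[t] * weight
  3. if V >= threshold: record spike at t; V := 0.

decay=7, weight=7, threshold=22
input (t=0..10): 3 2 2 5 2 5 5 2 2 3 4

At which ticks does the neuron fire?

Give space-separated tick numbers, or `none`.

Answer: 1 3 5 6 8 10

Derivation:
t=0: input=3 -> V=21
t=1: input=2 -> V=0 FIRE
t=2: input=2 -> V=14
t=3: input=5 -> V=0 FIRE
t=4: input=2 -> V=14
t=5: input=5 -> V=0 FIRE
t=6: input=5 -> V=0 FIRE
t=7: input=2 -> V=14
t=8: input=2 -> V=0 FIRE
t=9: input=3 -> V=21
t=10: input=4 -> V=0 FIRE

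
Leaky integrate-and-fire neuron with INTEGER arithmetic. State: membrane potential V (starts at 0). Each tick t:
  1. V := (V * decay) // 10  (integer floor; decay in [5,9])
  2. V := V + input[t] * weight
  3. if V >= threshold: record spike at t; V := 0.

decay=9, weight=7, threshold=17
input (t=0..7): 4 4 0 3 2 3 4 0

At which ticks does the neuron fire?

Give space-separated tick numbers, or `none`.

Answer: 0 1 3 5 6

Derivation:
t=0: input=4 -> V=0 FIRE
t=1: input=4 -> V=0 FIRE
t=2: input=0 -> V=0
t=3: input=3 -> V=0 FIRE
t=4: input=2 -> V=14
t=5: input=3 -> V=0 FIRE
t=6: input=4 -> V=0 FIRE
t=7: input=0 -> V=0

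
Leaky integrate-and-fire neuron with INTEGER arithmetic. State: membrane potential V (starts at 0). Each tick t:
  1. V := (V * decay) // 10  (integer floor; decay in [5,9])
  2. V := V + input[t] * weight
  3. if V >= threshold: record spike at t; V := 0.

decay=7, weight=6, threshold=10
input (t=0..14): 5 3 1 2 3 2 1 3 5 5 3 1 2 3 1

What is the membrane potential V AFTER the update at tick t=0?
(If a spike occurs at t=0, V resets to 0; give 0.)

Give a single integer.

t=0: input=5 -> V=0 FIRE
t=1: input=3 -> V=0 FIRE
t=2: input=1 -> V=6
t=3: input=2 -> V=0 FIRE
t=4: input=3 -> V=0 FIRE
t=5: input=2 -> V=0 FIRE
t=6: input=1 -> V=6
t=7: input=3 -> V=0 FIRE
t=8: input=5 -> V=0 FIRE
t=9: input=5 -> V=0 FIRE
t=10: input=3 -> V=0 FIRE
t=11: input=1 -> V=6
t=12: input=2 -> V=0 FIRE
t=13: input=3 -> V=0 FIRE
t=14: input=1 -> V=6

Answer: 0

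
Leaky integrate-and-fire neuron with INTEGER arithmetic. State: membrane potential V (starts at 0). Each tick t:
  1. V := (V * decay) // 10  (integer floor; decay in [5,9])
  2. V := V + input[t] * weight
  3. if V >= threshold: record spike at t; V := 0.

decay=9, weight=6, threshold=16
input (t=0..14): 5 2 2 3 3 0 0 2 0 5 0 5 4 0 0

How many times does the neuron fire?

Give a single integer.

t=0: input=5 -> V=0 FIRE
t=1: input=2 -> V=12
t=2: input=2 -> V=0 FIRE
t=3: input=3 -> V=0 FIRE
t=4: input=3 -> V=0 FIRE
t=5: input=0 -> V=0
t=6: input=0 -> V=0
t=7: input=2 -> V=12
t=8: input=0 -> V=10
t=9: input=5 -> V=0 FIRE
t=10: input=0 -> V=0
t=11: input=5 -> V=0 FIRE
t=12: input=4 -> V=0 FIRE
t=13: input=0 -> V=0
t=14: input=0 -> V=0

Answer: 7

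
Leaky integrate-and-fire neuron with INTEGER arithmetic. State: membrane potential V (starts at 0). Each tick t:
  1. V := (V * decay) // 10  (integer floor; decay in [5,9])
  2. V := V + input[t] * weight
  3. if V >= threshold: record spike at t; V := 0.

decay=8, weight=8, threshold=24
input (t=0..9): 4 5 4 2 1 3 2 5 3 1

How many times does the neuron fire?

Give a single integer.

t=0: input=4 -> V=0 FIRE
t=1: input=5 -> V=0 FIRE
t=2: input=4 -> V=0 FIRE
t=3: input=2 -> V=16
t=4: input=1 -> V=20
t=5: input=3 -> V=0 FIRE
t=6: input=2 -> V=16
t=7: input=5 -> V=0 FIRE
t=8: input=3 -> V=0 FIRE
t=9: input=1 -> V=8

Answer: 6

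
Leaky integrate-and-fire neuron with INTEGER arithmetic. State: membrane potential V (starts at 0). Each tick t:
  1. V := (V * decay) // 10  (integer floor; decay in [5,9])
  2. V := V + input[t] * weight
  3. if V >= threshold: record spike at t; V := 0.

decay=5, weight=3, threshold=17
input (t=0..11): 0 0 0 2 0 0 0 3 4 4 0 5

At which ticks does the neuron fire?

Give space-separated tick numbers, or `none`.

Answer: 9

Derivation:
t=0: input=0 -> V=0
t=1: input=0 -> V=0
t=2: input=0 -> V=0
t=3: input=2 -> V=6
t=4: input=0 -> V=3
t=5: input=0 -> V=1
t=6: input=0 -> V=0
t=7: input=3 -> V=9
t=8: input=4 -> V=16
t=9: input=4 -> V=0 FIRE
t=10: input=0 -> V=0
t=11: input=5 -> V=15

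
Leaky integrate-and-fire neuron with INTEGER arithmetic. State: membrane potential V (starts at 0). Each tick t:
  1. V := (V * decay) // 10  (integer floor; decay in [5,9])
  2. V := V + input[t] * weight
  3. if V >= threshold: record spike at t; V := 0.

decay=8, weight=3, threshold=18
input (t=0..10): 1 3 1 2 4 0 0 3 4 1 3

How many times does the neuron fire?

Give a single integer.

Answer: 2

Derivation:
t=0: input=1 -> V=3
t=1: input=3 -> V=11
t=2: input=1 -> V=11
t=3: input=2 -> V=14
t=4: input=4 -> V=0 FIRE
t=5: input=0 -> V=0
t=6: input=0 -> V=0
t=7: input=3 -> V=9
t=8: input=4 -> V=0 FIRE
t=9: input=1 -> V=3
t=10: input=3 -> V=11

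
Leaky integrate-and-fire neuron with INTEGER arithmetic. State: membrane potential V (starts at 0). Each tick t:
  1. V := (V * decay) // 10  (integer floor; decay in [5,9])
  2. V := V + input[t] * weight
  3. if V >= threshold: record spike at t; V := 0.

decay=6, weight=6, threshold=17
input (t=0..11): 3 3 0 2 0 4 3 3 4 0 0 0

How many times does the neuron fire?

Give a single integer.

Answer: 6

Derivation:
t=0: input=3 -> V=0 FIRE
t=1: input=3 -> V=0 FIRE
t=2: input=0 -> V=0
t=3: input=2 -> V=12
t=4: input=0 -> V=7
t=5: input=4 -> V=0 FIRE
t=6: input=3 -> V=0 FIRE
t=7: input=3 -> V=0 FIRE
t=8: input=4 -> V=0 FIRE
t=9: input=0 -> V=0
t=10: input=0 -> V=0
t=11: input=0 -> V=0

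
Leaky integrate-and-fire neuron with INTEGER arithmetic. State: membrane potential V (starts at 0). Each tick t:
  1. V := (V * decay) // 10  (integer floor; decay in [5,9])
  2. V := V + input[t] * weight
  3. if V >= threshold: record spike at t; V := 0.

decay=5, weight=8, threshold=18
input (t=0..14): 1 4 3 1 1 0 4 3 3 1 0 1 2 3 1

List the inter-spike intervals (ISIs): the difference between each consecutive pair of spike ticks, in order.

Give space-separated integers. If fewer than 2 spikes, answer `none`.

Answer: 1 4 1 1 4 1

Derivation:
t=0: input=1 -> V=8
t=1: input=4 -> V=0 FIRE
t=2: input=3 -> V=0 FIRE
t=3: input=1 -> V=8
t=4: input=1 -> V=12
t=5: input=0 -> V=6
t=6: input=4 -> V=0 FIRE
t=7: input=3 -> V=0 FIRE
t=8: input=3 -> V=0 FIRE
t=9: input=1 -> V=8
t=10: input=0 -> V=4
t=11: input=1 -> V=10
t=12: input=2 -> V=0 FIRE
t=13: input=3 -> V=0 FIRE
t=14: input=1 -> V=8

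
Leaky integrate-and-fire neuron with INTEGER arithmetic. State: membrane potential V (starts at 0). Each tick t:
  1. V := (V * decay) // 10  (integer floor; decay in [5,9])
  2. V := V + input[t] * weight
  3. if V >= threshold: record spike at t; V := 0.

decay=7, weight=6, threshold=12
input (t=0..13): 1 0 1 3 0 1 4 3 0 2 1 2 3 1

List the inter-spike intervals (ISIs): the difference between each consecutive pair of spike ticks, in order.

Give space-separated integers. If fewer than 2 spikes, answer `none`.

Answer: 3 1 2 2 1

Derivation:
t=0: input=1 -> V=6
t=1: input=0 -> V=4
t=2: input=1 -> V=8
t=3: input=3 -> V=0 FIRE
t=4: input=0 -> V=0
t=5: input=1 -> V=6
t=6: input=4 -> V=0 FIRE
t=7: input=3 -> V=0 FIRE
t=8: input=0 -> V=0
t=9: input=2 -> V=0 FIRE
t=10: input=1 -> V=6
t=11: input=2 -> V=0 FIRE
t=12: input=3 -> V=0 FIRE
t=13: input=1 -> V=6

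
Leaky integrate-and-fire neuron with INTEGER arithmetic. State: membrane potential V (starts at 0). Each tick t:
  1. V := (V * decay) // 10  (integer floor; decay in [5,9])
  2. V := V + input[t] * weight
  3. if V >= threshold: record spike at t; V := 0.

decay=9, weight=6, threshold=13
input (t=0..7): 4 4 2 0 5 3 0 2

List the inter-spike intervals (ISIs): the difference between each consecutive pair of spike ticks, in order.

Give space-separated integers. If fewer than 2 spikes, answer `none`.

t=0: input=4 -> V=0 FIRE
t=1: input=4 -> V=0 FIRE
t=2: input=2 -> V=12
t=3: input=0 -> V=10
t=4: input=5 -> V=0 FIRE
t=5: input=3 -> V=0 FIRE
t=6: input=0 -> V=0
t=7: input=2 -> V=12

Answer: 1 3 1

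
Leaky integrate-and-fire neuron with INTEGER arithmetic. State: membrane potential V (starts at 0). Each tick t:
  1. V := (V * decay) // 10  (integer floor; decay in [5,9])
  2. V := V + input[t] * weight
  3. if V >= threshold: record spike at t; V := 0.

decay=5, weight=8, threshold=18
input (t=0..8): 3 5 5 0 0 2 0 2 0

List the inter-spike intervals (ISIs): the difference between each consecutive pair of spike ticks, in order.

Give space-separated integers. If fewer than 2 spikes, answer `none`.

t=0: input=3 -> V=0 FIRE
t=1: input=5 -> V=0 FIRE
t=2: input=5 -> V=0 FIRE
t=3: input=0 -> V=0
t=4: input=0 -> V=0
t=5: input=2 -> V=16
t=6: input=0 -> V=8
t=7: input=2 -> V=0 FIRE
t=8: input=0 -> V=0

Answer: 1 1 5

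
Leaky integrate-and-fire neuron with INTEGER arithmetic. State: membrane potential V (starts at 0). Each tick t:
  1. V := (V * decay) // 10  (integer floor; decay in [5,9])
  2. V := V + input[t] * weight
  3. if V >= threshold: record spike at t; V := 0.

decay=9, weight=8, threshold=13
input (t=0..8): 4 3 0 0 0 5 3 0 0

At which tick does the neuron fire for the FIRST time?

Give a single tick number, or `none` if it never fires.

t=0: input=4 -> V=0 FIRE
t=1: input=3 -> V=0 FIRE
t=2: input=0 -> V=0
t=3: input=0 -> V=0
t=4: input=0 -> V=0
t=5: input=5 -> V=0 FIRE
t=6: input=3 -> V=0 FIRE
t=7: input=0 -> V=0
t=8: input=0 -> V=0

Answer: 0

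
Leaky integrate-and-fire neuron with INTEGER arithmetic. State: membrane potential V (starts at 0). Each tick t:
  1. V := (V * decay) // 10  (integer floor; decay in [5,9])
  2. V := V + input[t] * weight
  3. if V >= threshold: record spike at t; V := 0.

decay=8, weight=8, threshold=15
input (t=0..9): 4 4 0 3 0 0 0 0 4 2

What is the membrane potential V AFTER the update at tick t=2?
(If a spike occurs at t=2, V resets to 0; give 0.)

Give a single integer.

t=0: input=4 -> V=0 FIRE
t=1: input=4 -> V=0 FIRE
t=2: input=0 -> V=0
t=3: input=3 -> V=0 FIRE
t=4: input=0 -> V=0
t=5: input=0 -> V=0
t=6: input=0 -> V=0
t=7: input=0 -> V=0
t=8: input=4 -> V=0 FIRE
t=9: input=2 -> V=0 FIRE

Answer: 0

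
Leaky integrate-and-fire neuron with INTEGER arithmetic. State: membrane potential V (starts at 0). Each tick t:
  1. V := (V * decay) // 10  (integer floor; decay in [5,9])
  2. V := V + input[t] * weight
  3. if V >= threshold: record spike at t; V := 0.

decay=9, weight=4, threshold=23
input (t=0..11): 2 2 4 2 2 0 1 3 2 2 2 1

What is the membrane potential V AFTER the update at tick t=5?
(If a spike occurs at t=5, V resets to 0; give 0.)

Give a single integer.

t=0: input=2 -> V=8
t=1: input=2 -> V=15
t=2: input=4 -> V=0 FIRE
t=3: input=2 -> V=8
t=4: input=2 -> V=15
t=5: input=0 -> V=13
t=6: input=1 -> V=15
t=7: input=3 -> V=0 FIRE
t=8: input=2 -> V=8
t=9: input=2 -> V=15
t=10: input=2 -> V=21
t=11: input=1 -> V=22

Answer: 13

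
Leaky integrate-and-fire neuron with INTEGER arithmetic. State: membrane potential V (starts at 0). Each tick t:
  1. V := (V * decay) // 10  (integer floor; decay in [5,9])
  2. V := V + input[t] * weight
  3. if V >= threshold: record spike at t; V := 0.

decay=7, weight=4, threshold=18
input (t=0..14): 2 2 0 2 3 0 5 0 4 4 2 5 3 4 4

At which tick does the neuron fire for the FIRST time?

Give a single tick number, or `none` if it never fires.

t=0: input=2 -> V=8
t=1: input=2 -> V=13
t=2: input=0 -> V=9
t=3: input=2 -> V=14
t=4: input=3 -> V=0 FIRE
t=5: input=0 -> V=0
t=6: input=5 -> V=0 FIRE
t=7: input=0 -> V=0
t=8: input=4 -> V=16
t=9: input=4 -> V=0 FIRE
t=10: input=2 -> V=8
t=11: input=5 -> V=0 FIRE
t=12: input=3 -> V=12
t=13: input=4 -> V=0 FIRE
t=14: input=4 -> V=16

Answer: 4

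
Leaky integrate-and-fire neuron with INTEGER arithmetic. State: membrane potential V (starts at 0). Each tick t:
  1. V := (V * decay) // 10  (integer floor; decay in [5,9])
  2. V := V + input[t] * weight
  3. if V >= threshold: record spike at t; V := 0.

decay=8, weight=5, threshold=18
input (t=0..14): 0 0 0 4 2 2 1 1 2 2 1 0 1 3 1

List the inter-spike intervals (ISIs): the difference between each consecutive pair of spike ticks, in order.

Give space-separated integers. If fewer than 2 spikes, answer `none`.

Answer: 2 4 4

Derivation:
t=0: input=0 -> V=0
t=1: input=0 -> V=0
t=2: input=0 -> V=0
t=3: input=4 -> V=0 FIRE
t=4: input=2 -> V=10
t=5: input=2 -> V=0 FIRE
t=6: input=1 -> V=5
t=7: input=1 -> V=9
t=8: input=2 -> V=17
t=9: input=2 -> V=0 FIRE
t=10: input=1 -> V=5
t=11: input=0 -> V=4
t=12: input=1 -> V=8
t=13: input=3 -> V=0 FIRE
t=14: input=1 -> V=5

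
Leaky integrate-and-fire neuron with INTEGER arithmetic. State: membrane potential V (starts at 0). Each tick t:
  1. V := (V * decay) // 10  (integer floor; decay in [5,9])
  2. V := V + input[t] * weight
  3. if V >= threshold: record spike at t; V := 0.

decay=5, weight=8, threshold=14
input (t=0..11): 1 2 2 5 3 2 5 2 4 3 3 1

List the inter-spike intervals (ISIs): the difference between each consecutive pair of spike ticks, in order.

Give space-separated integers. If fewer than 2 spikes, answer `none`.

Answer: 1 1 1 1 1 1 1 1 1

Derivation:
t=0: input=1 -> V=8
t=1: input=2 -> V=0 FIRE
t=2: input=2 -> V=0 FIRE
t=3: input=5 -> V=0 FIRE
t=4: input=3 -> V=0 FIRE
t=5: input=2 -> V=0 FIRE
t=6: input=5 -> V=0 FIRE
t=7: input=2 -> V=0 FIRE
t=8: input=4 -> V=0 FIRE
t=9: input=3 -> V=0 FIRE
t=10: input=3 -> V=0 FIRE
t=11: input=1 -> V=8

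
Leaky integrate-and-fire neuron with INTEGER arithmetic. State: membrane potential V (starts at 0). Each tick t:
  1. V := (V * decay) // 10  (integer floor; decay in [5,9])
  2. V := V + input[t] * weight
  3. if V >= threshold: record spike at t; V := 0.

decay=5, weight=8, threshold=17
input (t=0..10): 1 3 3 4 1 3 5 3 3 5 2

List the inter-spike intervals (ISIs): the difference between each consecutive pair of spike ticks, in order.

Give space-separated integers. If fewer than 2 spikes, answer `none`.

Answer: 1 1 2 1 1 1 1

Derivation:
t=0: input=1 -> V=8
t=1: input=3 -> V=0 FIRE
t=2: input=3 -> V=0 FIRE
t=3: input=4 -> V=0 FIRE
t=4: input=1 -> V=8
t=5: input=3 -> V=0 FIRE
t=6: input=5 -> V=0 FIRE
t=7: input=3 -> V=0 FIRE
t=8: input=3 -> V=0 FIRE
t=9: input=5 -> V=0 FIRE
t=10: input=2 -> V=16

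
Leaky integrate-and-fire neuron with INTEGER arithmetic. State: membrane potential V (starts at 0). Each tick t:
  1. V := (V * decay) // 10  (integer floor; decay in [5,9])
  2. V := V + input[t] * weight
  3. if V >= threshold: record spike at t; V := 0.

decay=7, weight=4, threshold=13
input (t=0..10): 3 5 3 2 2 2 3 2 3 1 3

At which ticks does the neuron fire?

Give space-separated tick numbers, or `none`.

t=0: input=3 -> V=12
t=1: input=5 -> V=0 FIRE
t=2: input=3 -> V=12
t=3: input=2 -> V=0 FIRE
t=4: input=2 -> V=8
t=5: input=2 -> V=0 FIRE
t=6: input=3 -> V=12
t=7: input=2 -> V=0 FIRE
t=8: input=3 -> V=12
t=9: input=1 -> V=12
t=10: input=3 -> V=0 FIRE

Answer: 1 3 5 7 10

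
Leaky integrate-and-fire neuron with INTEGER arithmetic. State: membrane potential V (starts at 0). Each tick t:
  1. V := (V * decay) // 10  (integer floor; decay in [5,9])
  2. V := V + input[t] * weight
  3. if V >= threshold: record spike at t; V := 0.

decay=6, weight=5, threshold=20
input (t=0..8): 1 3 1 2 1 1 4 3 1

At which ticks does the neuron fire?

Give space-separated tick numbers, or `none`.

Answer: 6

Derivation:
t=0: input=1 -> V=5
t=1: input=3 -> V=18
t=2: input=1 -> V=15
t=3: input=2 -> V=19
t=4: input=1 -> V=16
t=5: input=1 -> V=14
t=6: input=4 -> V=0 FIRE
t=7: input=3 -> V=15
t=8: input=1 -> V=14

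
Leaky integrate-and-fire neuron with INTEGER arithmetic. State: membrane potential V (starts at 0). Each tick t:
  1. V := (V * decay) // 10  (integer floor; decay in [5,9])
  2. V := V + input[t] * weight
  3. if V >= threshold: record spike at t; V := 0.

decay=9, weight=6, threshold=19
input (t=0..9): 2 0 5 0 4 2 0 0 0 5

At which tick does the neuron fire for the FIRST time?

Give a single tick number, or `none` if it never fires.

t=0: input=2 -> V=12
t=1: input=0 -> V=10
t=2: input=5 -> V=0 FIRE
t=3: input=0 -> V=0
t=4: input=4 -> V=0 FIRE
t=5: input=2 -> V=12
t=6: input=0 -> V=10
t=7: input=0 -> V=9
t=8: input=0 -> V=8
t=9: input=5 -> V=0 FIRE

Answer: 2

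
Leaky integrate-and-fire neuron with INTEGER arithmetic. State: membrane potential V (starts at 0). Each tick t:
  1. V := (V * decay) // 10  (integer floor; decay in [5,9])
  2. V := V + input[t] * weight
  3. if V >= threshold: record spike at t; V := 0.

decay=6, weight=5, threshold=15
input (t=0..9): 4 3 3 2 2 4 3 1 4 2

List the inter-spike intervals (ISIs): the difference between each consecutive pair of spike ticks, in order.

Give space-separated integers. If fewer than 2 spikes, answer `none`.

t=0: input=4 -> V=0 FIRE
t=1: input=3 -> V=0 FIRE
t=2: input=3 -> V=0 FIRE
t=3: input=2 -> V=10
t=4: input=2 -> V=0 FIRE
t=5: input=4 -> V=0 FIRE
t=6: input=3 -> V=0 FIRE
t=7: input=1 -> V=5
t=8: input=4 -> V=0 FIRE
t=9: input=2 -> V=10

Answer: 1 1 2 1 1 2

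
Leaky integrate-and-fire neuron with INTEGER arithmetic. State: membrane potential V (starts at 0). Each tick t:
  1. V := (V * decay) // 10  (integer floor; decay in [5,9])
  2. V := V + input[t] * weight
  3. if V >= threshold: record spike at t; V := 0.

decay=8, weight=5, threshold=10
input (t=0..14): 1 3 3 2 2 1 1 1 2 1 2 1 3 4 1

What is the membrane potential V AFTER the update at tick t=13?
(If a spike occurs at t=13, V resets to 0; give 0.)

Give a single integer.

t=0: input=1 -> V=5
t=1: input=3 -> V=0 FIRE
t=2: input=3 -> V=0 FIRE
t=3: input=2 -> V=0 FIRE
t=4: input=2 -> V=0 FIRE
t=5: input=1 -> V=5
t=6: input=1 -> V=9
t=7: input=1 -> V=0 FIRE
t=8: input=2 -> V=0 FIRE
t=9: input=1 -> V=5
t=10: input=2 -> V=0 FIRE
t=11: input=1 -> V=5
t=12: input=3 -> V=0 FIRE
t=13: input=4 -> V=0 FIRE
t=14: input=1 -> V=5

Answer: 0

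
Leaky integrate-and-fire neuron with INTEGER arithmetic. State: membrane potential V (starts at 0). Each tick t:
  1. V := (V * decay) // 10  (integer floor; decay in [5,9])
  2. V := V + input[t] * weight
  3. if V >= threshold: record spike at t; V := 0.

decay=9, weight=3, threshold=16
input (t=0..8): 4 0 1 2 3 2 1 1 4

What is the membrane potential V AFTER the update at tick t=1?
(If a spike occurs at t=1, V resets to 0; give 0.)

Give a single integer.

t=0: input=4 -> V=12
t=1: input=0 -> V=10
t=2: input=1 -> V=12
t=3: input=2 -> V=0 FIRE
t=4: input=3 -> V=9
t=5: input=2 -> V=14
t=6: input=1 -> V=15
t=7: input=1 -> V=0 FIRE
t=8: input=4 -> V=12

Answer: 10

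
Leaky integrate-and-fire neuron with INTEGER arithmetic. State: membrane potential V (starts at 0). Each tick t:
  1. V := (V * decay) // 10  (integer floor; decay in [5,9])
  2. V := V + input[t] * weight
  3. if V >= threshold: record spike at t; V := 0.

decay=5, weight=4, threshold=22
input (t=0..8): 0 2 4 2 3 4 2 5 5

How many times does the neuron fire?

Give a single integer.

Answer: 2

Derivation:
t=0: input=0 -> V=0
t=1: input=2 -> V=8
t=2: input=4 -> V=20
t=3: input=2 -> V=18
t=4: input=3 -> V=21
t=5: input=4 -> V=0 FIRE
t=6: input=2 -> V=8
t=7: input=5 -> V=0 FIRE
t=8: input=5 -> V=20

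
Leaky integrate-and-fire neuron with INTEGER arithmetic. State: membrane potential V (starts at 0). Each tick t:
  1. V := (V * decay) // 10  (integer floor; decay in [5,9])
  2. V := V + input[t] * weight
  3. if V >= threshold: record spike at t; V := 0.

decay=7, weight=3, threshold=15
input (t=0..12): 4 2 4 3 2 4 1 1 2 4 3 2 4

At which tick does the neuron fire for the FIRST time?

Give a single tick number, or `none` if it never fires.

t=0: input=4 -> V=12
t=1: input=2 -> V=14
t=2: input=4 -> V=0 FIRE
t=3: input=3 -> V=9
t=4: input=2 -> V=12
t=5: input=4 -> V=0 FIRE
t=6: input=1 -> V=3
t=7: input=1 -> V=5
t=8: input=2 -> V=9
t=9: input=4 -> V=0 FIRE
t=10: input=3 -> V=9
t=11: input=2 -> V=12
t=12: input=4 -> V=0 FIRE

Answer: 2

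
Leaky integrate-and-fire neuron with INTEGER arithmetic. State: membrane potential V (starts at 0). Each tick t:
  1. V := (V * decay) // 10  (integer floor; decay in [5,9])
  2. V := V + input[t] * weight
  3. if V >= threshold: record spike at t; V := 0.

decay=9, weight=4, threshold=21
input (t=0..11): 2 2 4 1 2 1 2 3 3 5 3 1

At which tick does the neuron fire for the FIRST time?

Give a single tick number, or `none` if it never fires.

t=0: input=2 -> V=8
t=1: input=2 -> V=15
t=2: input=4 -> V=0 FIRE
t=3: input=1 -> V=4
t=4: input=2 -> V=11
t=5: input=1 -> V=13
t=6: input=2 -> V=19
t=7: input=3 -> V=0 FIRE
t=8: input=3 -> V=12
t=9: input=5 -> V=0 FIRE
t=10: input=3 -> V=12
t=11: input=1 -> V=14

Answer: 2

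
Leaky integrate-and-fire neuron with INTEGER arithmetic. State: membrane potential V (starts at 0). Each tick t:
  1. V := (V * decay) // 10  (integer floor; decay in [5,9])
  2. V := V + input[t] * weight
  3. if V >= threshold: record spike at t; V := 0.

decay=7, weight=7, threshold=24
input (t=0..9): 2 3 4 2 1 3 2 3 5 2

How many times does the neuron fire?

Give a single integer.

t=0: input=2 -> V=14
t=1: input=3 -> V=0 FIRE
t=2: input=4 -> V=0 FIRE
t=3: input=2 -> V=14
t=4: input=1 -> V=16
t=5: input=3 -> V=0 FIRE
t=6: input=2 -> V=14
t=7: input=3 -> V=0 FIRE
t=8: input=5 -> V=0 FIRE
t=9: input=2 -> V=14

Answer: 5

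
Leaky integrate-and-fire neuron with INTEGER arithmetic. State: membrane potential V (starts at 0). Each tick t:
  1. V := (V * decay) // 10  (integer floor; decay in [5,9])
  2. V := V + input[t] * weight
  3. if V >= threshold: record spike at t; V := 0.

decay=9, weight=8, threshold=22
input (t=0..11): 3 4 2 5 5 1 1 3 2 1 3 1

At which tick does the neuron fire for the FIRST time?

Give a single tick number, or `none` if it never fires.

Answer: 0

Derivation:
t=0: input=3 -> V=0 FIRE
t=1: input=4 -> V=0 FIRE
t=2: input=2 -> V=16
t=3: input=5 -> V=0 FIRE
t=4: input=5 -> V=0 FIRE
t=5: input=1 -> V=8
t=6: input=1 -> V=15
t=7: input=3 -> V=0 FIRE
t=8: input=2 -> V=16
t=9: input=1 -> V=0 FIRE
t=10: input=3 -> V=0 FIRE
t=11: input=1 -> V=8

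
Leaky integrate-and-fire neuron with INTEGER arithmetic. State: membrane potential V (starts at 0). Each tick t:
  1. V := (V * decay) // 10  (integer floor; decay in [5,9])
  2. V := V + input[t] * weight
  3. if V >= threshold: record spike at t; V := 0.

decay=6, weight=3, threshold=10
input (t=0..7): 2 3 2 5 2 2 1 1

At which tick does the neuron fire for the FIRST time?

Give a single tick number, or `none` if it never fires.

t=0: input=2 -> V=6
t=1: input=3 -> V=0 FIRE
t=2: input=2 -> V=6
t=3: input=5 -> V=0 FIRE
t=4: input=2 -> V=6
t=5: input=2 -> V=9
t=6: input=1 -> V=8
t=7: input=1 -> V=7

Answer: 1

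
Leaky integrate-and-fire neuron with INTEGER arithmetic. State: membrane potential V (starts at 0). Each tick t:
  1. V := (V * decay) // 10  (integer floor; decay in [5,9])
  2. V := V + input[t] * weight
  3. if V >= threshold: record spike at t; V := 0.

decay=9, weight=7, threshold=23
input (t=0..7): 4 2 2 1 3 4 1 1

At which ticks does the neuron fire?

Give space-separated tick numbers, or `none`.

Answer: 0 2 4 5

Derivation:
t=0: input=4 -> V=0 FIRE
t=1: input=2 -> V=14
t=2: input=2 -> V=0 FIRE
t=3: input=1 -> V=7
t=4: input=3 -> V=0 FIRE
t=5: input=4 -> V=0 FIRE
t=6: input=1 -> V=7
t=7: input=1 -> V=13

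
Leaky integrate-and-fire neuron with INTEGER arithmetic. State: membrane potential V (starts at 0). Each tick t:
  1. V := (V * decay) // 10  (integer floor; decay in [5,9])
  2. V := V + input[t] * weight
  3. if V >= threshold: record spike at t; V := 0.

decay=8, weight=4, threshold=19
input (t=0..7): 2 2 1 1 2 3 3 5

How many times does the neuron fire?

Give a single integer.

Answer: 3

Derivation:
t=0: input=2 -> V=8
t=1: input=2 -> V=14
t=2: input=1 -> V=15
t=3: input=1 -> V=16
t=4: input=2 -> V=0 FIRE
t=5: input=3 -> V=12
t=6: input=3 -> V=0 FIRE
t=7: input=5 -> V=0 FIRE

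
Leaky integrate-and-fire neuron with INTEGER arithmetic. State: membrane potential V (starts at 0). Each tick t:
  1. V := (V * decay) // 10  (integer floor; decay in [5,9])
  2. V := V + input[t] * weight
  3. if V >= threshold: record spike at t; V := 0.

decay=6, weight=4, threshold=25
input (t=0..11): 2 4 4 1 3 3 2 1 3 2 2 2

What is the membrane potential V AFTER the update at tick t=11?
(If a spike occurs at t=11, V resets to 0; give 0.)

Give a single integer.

t=0: input=2 -> V=8
t=1: input=4 -> V=20
t=2: input=4 -> V=0 FIRE
t=3: input=1 -> V=4
t=4: input=3 -> V=14
t=5: input=3 -> V=20
t=6: input=2 -> V=20
t=7: input=1 -> V=16
t=8: input=3 -> V=21
t=9: input=2 -> V=20
t=10: input=2 -> V=20
t=11: input=2 -> V=20

Answer: 20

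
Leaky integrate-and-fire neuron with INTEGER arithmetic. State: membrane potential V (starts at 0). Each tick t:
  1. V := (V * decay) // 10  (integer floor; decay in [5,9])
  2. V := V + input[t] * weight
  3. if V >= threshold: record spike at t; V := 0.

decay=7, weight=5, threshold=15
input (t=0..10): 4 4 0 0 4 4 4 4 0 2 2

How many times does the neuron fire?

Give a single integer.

t=0: input=4 -> V=0 FIRE
t=1: input=4 -> V=0 FIRE
t=2: input=0 -> V=0
t=3: input=0 -> V=0
t=4: input=4 -> V=0 FIRE
t=5: input=4 -> V=0 FIRE
t=6: input=4 -> V=0 FIRE
t=7: input=4 -> V=0 FIRE
t=8: input=0 -> V=0
t=9: input=2 -> V=10
t=10: input=2 -> V=0 FIRE

Answer: 7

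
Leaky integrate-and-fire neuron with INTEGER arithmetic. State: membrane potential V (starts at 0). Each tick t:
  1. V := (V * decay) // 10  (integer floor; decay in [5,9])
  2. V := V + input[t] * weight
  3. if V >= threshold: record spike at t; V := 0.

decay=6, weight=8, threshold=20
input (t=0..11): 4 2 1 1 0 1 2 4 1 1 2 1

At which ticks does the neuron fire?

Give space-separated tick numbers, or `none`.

Answer: 0 6 7 10

Derivation:
t=0: input=4 -> V=0 FIRE
t=1: input=2 -> V=16
t=2: input=1 -> V=17
t=3: input=1 -> V=18
t=4: input=0 -> V=10
t=5: input=1 -> V=14
t=6: input=2 -> V=0 FIRE
t=7: input=4 -> V=0 FIRE
t=8: input=1 -> V=8
t=9: input=1 -> V=12
t=10: input=2 -> V=0 FIRE
t=11: input=1 -> V=8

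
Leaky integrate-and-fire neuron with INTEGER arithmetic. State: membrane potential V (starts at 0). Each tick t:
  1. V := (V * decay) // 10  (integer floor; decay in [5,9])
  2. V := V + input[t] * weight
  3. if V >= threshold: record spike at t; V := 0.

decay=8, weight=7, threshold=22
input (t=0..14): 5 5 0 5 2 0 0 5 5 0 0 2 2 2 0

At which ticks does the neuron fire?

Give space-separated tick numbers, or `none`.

t=0: input=5 -> V=0 FIRE
t=1: input=5 -> V=0 FIRE
t=2: input=0 -> V=0
t=3: input=5 -> V=0 FIRE
t=4: input=2 -> V=14
t=5: input=0 -> V=11
t=6: input=0 -> V=8
t=7: input=5 -> V=0 FIRE
t=8: input=5 -> V=0 FIRE
t=9: input=0 -> V=0
t=10: input=0 -> V=0
t=11: input=2 -> V=14
t=12: input=2 -> V=0 FIRE
t=13: input=2 -> V=14
t=14: input=0 -> V=11

Answer: 0 1 3 7 8 12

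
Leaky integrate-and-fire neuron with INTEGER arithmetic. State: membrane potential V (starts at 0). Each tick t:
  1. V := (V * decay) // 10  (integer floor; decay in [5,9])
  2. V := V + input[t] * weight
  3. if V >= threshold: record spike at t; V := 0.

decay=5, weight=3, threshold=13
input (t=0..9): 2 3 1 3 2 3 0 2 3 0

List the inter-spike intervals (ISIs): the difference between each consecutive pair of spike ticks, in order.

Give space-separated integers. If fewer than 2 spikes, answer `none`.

Answer: 5

Derivation:
t=0: input=2 -> V=6
t=1: input=3 -> V=12
t=2: input=1 -> V=9
t=3: input=3 -> V=0 FIRE
t=4: input=2 -> V=6
t=5: input=3 -> V=12
t=6: input=0 -> V=6
t=7: input=2 -> V=9
t=8: input=3 -> V=0 FIRE
t=9: input=0 -> V=0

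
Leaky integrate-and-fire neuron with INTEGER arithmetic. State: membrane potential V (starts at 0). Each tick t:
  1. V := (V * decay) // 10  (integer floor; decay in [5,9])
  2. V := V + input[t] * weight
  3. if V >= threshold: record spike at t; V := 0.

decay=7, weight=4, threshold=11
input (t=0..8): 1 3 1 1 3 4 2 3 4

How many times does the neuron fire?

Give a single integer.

Answer: 5

Derivation:
t=0: input=1 -> V=4
t=1: input=3 -> V=0 FIRE
t=2: input=1 -> V=4
t=3: input=1 -> V=6
t=4: input=3 -> V=0 FIRE
t=5: input=4 -> V=0 FIRE
t=6: input=2 -> V=8
t=7: input=3 -> V=0 FIRE
t=8: input=4 -> V=0 FIRE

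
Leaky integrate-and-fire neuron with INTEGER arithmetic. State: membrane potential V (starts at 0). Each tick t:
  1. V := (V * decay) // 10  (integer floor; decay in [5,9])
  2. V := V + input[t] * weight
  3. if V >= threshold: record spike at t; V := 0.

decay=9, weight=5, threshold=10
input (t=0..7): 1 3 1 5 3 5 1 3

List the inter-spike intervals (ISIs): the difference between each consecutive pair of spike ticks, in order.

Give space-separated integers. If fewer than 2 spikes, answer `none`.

Answer: 2 1 1 2

Derivation:
t=0: input=1 -> V=5
t=1: input=3 -> V=0 FIRE
t=2: input=1 -> V=5
t=3: input=5 -> V=0 FIRE
t=4: input=3 -> V=0 FIRE
t=5: input=5 -> V=0 FIRE
t=6: input=1 -> V=5
t=7: input=3 -> V=0 FIRE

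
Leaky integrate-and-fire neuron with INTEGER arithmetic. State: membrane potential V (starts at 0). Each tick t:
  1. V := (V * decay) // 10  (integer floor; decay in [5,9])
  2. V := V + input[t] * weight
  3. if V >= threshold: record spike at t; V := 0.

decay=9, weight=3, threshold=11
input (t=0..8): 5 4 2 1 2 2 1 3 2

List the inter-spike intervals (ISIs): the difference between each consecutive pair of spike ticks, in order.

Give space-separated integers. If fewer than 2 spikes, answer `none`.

Answer: 1 3 3

Derivation:
t=0: input=5 -> V=0 FIRE
t=1: input=4 -> V=0 FIRE
t=2: input=2 -> V=6
t=3: input=1 -> V=8
t=4: input=2 -> V=0 FIRE
t=5: input=2 -> V=6
t=6: input=1 -> V=8
t=7: input=3 -> V=0 FIRE
t=8: input=2 -> V=6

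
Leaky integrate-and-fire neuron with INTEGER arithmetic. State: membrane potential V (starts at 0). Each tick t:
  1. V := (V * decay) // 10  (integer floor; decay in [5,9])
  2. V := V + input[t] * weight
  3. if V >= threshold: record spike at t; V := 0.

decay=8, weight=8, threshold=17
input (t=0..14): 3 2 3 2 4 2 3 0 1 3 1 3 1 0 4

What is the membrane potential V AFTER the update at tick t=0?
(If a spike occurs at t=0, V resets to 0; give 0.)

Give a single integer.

Answer: 0

Derivation:
t=0: input=3 -> V=0 FIRE
t=1: input=2 -> V=16
t=2: input=3 -> V=0 FIRE
t=3: input=2 -> V=16
t=4: input=4 -> V=0 FIRE
t=5: input=2 -> V=16
t=6: input=3 -> V=0 FIRE
t=7: input=0 -> V=0
t=8: input=1 -> V=8
t=9: input=3 -> V=0 FIRE
t=10: input=1 -> V=8
t=11: input=3 -> V=0 FIRE
t=12: input=1 -> V=8
t=13: input=0 -> V=6
t=14: input=4 -> V=0 FIRE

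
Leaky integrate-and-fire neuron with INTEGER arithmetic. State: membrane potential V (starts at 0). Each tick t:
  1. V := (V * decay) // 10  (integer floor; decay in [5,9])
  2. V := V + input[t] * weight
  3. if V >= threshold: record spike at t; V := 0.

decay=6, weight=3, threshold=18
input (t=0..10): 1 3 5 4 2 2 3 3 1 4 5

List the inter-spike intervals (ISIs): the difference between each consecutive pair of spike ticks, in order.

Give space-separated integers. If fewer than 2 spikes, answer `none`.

Answer: 5 3

Derivation:
t=0: input=1 -> V=3
t=1: input=3 -> V=10
t=2: input=5 -> V=0 FIRE
t=3: input=4 -> V=12
t=4: input=2 -> V=13
t=5: input=2 -> V=13
t=6: input=3 -> V=16
t=7: input=3 -> V=0 FIRE
t=8: input=1 -> V=3
t=9: input=4 -> V=13
t=10: input=5 -> V=0 FIRE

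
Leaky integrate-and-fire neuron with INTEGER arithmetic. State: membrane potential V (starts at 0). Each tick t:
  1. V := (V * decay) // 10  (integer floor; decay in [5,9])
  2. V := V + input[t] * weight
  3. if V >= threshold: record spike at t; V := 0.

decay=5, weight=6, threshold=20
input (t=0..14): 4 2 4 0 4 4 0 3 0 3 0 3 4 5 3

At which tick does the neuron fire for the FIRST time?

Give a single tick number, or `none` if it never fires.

Answer: 0

Derivation:
t=0: input=4 -> V=0 FIRE
t=1: input=2 -> V=12
t=2: input=4 -> V=0 FIRE
t=3: input=0 -> V=0
t=4: input=4 -> V=0 FIRE
t=5: input=4 -> V=0 FIRE
t=6: input=0 -> V=0
t=7: input=3 -> V=18
t=8: input=0 -> V=9
t=9: input=3 -> V=0 FIRE
t=10: input=0 -> V=0
t=11: input=3 -> V=18
t=12: input=4 -> V=0 FIRE
t=13: input=5 -> V=0 FIRE
t=14: input=3 -> V=18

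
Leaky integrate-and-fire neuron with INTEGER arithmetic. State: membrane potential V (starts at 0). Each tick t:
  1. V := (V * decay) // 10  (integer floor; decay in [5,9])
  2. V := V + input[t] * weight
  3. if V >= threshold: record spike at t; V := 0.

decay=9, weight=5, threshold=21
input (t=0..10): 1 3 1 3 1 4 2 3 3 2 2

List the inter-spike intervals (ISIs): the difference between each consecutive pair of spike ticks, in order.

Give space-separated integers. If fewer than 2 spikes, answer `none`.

t=0: input=1 -> V=5
t=1: input=3 -> V=19
t=2: input=1 -> V=0 FIRE
t=3: input=3 -> V=15
t=4: input=1 -> V=18
t=5: input=4 -> V=0 FIRE
t=6: input=2 -> V=10
t=7: input=3 -> V=0 FIRE
t=8: input=3 -> V=15
t=9: input=2 -> V=0 FIRE
t=10: input=2 -> V=10

Answer: 3 2 2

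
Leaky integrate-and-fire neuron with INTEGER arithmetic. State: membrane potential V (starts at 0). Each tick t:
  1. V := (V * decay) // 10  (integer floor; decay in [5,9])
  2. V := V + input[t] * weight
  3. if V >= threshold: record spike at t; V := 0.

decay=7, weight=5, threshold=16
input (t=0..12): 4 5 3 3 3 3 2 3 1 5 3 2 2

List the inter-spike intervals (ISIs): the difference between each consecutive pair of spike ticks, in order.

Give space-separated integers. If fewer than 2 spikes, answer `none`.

Answer: 1 2 2 2 2 2

Derivation:
t=0: input=4 -> V=0 FIRE
t=1: input=5 -> V=0 FIRE
t=2: input=3 -> V=15
t=3: input=3 -> V=0 FIRE
t=4: input=3 -> V=15
t=5: input=3 -> V=0 FIRE
t=6: input=2 -> V=10
t=7: input=3 -> V=0 FIRE
t=8: input=1 -> V=5
t=9: input=5 -> V=0 FIRE
t=10: input=3 -> V=15
t=11: input=2 -> V=0 FIRE
t=12: input=2 -> V=10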